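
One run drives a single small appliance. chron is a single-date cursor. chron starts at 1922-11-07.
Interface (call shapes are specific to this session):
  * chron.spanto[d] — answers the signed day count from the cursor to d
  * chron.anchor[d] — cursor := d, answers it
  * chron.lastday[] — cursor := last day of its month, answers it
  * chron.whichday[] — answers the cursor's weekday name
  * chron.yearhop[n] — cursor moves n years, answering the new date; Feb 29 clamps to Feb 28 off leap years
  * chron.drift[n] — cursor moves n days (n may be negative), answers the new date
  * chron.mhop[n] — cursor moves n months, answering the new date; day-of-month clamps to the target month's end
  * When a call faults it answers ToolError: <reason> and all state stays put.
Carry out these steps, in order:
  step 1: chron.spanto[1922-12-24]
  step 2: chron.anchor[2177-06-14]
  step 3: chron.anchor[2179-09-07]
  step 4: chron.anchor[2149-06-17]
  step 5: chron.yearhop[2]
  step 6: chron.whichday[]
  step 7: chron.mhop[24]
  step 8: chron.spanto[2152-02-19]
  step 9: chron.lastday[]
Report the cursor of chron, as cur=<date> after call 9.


==> chron.spanto(d: 1922-12-24)
<== 47
==> chron.anchor(d: 2177-06-14)
<== 2177-06-14
==> chron.anchor(d: 2179-09-07)
<== 2179-09-07
==> chron.anchor(d: 2149-06-17)
<== 2149-06-17
==> chron.yearhop(n: 2)
<== 2151-06-17
==> chron.whichday()
<== Thursday
==> chron.mhop(n: 24)
<== 2153-06-17
==> chron.spanto(d: 2152-02-19)
<== -484
==> chron.lastday()
<== 2153-06-30

Answer: cur=2153-06-30


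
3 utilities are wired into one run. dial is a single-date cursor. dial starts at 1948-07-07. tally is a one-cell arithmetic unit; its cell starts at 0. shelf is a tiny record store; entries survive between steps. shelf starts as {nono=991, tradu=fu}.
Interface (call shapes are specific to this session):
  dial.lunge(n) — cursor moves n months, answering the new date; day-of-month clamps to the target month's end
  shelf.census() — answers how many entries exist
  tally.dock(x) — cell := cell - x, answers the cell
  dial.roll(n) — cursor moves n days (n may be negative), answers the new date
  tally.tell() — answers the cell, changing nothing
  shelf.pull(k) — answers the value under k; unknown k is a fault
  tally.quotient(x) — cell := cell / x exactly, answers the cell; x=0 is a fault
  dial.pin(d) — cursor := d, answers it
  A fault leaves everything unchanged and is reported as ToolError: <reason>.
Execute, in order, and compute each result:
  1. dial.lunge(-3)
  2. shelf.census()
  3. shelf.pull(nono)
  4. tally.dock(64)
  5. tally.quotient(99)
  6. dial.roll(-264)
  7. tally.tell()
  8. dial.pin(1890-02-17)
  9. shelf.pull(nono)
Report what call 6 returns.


Act: dial.lunge[n=-3]
Obs: 1948-04-07
Act: shelf.census[]
Obs: 2
Act: shelf.pull[k=nono]
Obs: 991
Act: tally.dock[x=64]
Obs: -64
Act: tally.quotient[x=99]
Obs: -64/99
Act: dial.roll[n=-264]
Obs: 1947-07-18
Act: tally.tell[]
Obs: -64/99
Act: dial.pin[d=1890-02-17]
Obs: 1890-02-17
Act: shelf.pull[k=nono]
Obs: 991

Answer: 1947-07-18


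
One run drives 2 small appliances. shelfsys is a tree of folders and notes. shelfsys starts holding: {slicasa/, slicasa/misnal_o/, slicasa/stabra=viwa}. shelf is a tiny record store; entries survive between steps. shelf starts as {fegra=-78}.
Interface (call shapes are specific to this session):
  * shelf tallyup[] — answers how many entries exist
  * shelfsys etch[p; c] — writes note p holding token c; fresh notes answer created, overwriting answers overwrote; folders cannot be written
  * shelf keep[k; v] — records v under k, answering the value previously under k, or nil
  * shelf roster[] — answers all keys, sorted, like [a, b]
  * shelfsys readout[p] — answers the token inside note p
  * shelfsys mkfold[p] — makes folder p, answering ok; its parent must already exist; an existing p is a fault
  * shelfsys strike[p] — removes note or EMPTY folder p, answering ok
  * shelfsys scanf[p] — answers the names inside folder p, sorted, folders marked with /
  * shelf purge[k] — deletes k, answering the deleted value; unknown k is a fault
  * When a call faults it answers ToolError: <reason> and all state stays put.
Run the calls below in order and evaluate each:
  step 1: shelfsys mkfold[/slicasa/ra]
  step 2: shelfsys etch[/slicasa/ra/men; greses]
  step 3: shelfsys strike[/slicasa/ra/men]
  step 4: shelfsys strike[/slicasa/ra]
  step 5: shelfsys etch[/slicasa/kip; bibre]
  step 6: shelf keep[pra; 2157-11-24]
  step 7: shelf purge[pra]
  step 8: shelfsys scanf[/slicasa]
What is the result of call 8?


Answer: [kip, misnal_o/, stabra]

Derivation:
> shelfsys mkfold p=/slicasa/ra
= ok
> shelfsys etch p=/slicasa/ra/men c=greses
= created
> shelfsys strike p=/slicasa/ra/men
= ok
> shelfsys strike p=/slicasa/ra
= ok
> shelfsys etch p=/slicasa/kip c=bibre
= created
> shelf keep k=pra v=2157-11-24
= nil
> shelf purge k=pra
= 2157-11-24
> shelfsys scanf p=/slicasa
= [kip, misnal_o/, stabra]


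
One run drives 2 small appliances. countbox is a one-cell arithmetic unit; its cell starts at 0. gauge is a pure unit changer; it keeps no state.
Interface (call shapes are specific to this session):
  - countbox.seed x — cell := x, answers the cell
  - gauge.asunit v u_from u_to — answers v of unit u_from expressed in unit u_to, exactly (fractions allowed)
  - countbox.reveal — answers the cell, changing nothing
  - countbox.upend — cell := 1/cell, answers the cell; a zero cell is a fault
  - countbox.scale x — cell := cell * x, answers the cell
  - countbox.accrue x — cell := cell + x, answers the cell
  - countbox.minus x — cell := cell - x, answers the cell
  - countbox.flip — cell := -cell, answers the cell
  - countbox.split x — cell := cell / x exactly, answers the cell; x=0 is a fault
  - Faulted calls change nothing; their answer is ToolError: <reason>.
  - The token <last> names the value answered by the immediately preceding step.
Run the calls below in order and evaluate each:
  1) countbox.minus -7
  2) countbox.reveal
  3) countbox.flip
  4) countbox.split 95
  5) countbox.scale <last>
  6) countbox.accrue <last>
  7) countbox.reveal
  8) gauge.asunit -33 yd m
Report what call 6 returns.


Answer: 98/9025

Derivation:
// 1. countbox.minus(x='-7') == 7
// 2. countbox.reveal() == 7
// 3. countbox.flip() == -7
// 4. countbox.split(x='95') == -7/95
// 5. countbox.scale(x='<last>') == 49/9025
// 6. countbox.accrue(x='<last>') == 98/9025
// 7. countbox.reveal() == 98/9025
// 8. gauge.asunit(v='-33', u_from='yd', u_to='m') == -37719/1250


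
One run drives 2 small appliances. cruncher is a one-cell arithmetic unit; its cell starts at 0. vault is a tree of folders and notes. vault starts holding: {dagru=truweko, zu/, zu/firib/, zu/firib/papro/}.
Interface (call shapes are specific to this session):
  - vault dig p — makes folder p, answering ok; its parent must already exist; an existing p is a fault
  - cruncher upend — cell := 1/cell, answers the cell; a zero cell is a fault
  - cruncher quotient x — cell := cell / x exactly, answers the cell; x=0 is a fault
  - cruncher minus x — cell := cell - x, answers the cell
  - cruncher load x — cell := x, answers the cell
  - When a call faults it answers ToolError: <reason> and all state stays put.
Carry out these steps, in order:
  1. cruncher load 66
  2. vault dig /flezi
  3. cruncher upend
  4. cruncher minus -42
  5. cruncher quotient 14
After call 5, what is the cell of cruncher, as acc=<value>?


Answer: acc=2773/924

Derivation:
I invoke cruncher load using x=66, giving 66.
I invoke vault dig using p=/flezi, yielding ok.
Now I run cruncher upend(): 1/66.
I try cruncher minus using x=-42, giving 2773/66.
Next I call cruncher quotient using x=14, yielding 2773/924.


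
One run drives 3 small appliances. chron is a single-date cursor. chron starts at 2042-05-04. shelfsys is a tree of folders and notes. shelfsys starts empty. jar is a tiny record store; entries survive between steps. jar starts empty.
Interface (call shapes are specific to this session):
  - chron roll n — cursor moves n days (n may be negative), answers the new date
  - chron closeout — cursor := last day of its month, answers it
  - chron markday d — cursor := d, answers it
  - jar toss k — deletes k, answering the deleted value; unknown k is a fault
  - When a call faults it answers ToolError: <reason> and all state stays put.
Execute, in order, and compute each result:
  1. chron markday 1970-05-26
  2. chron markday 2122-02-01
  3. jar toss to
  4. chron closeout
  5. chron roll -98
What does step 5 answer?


→ chron markday(d→1970-05-26)
← 1970-05-26
→ chron markday(d→2122-02-01)
← 2122-02-01
→ jar toss(k→to)
← ToolError: no such key to
→ chron closeout()
← 2122-02-28
→ chron roll(n→-98)
← 2121-11-22

Answer: 2121-11-22


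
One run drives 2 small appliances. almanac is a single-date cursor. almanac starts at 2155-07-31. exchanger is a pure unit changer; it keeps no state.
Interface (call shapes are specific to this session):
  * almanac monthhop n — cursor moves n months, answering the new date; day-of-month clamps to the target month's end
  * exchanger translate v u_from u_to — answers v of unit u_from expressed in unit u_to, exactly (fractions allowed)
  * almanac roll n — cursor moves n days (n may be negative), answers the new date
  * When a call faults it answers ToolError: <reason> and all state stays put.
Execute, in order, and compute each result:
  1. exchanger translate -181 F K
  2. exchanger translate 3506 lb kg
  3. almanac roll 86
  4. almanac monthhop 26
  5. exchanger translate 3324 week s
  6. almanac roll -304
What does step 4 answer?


I call exchanger translate(-181, F, K), — result: 9289/60.
I invoke exchanger translate(3506, lb, kg), giving 79514742461/50000000.
Then almanac roll(86), yielding 2155-10-25.
Calling almanac monthhop(26): 2157-12-25.
I use exchanger translate(3324, week, s), → 2010355200.
I run almanac roll(-304), which returns 2157-02-24.

Answer: 2157-12-25


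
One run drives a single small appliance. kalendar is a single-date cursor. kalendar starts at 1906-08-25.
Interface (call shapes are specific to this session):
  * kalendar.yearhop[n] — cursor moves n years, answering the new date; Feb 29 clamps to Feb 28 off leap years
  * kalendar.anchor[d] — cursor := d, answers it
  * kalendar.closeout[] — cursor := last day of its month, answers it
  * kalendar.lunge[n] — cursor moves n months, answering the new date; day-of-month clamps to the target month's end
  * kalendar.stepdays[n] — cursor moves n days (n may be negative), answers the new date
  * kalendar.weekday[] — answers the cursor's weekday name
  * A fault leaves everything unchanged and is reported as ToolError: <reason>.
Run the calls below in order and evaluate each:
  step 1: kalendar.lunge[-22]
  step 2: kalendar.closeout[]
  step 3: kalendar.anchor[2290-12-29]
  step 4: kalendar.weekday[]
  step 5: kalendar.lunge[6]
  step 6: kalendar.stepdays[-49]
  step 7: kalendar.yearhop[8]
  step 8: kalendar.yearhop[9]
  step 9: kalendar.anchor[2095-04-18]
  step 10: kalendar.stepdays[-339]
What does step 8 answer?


Answer: 2308-05-11

Derivation:
Step: lunge[n=-22]
Result: 1904-10-25
Step: closeout[]
Result: 1904-10-31
Step: anchor[d=2290-12-29]
Result: 2290-12-29
Step: weekday[]
Result: Monday
Step: lunge[n=6]
Result: 2291-06-29
Step: stepdays[n=-49]
Result: 2291-05-11
Step: yearhop[n=8]
Result: 2299-05-11
Step: yearhop[n=9]
Result: 2308-05-11
Step: anchor[d=2095-04-18]
Result: 2095-04-18
Step: stepdays[n=-339]
Result: 2094-05-14


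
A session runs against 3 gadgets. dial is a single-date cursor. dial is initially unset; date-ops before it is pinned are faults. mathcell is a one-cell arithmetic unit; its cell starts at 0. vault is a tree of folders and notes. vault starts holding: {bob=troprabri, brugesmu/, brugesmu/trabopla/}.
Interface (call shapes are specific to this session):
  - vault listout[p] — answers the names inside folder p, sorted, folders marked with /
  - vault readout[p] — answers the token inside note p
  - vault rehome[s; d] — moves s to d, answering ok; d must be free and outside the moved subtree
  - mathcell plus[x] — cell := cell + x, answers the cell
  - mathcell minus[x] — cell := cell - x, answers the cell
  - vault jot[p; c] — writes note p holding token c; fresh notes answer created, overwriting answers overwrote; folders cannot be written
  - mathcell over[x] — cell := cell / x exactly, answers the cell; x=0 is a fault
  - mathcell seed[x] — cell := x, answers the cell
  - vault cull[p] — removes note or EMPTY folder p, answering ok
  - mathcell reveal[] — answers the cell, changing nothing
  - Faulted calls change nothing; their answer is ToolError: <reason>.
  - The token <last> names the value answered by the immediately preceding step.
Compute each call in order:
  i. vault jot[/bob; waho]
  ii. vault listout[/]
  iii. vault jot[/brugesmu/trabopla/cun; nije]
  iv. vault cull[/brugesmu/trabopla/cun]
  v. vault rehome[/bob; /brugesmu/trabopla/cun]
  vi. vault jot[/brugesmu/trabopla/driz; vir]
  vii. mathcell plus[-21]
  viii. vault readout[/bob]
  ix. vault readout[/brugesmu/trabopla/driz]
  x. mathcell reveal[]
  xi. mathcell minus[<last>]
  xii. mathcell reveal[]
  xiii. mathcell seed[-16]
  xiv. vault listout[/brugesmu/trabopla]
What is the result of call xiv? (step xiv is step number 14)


I invoke vault jot with p='/bob', c='waho', yielding overwrote.
Next I call vault listout with p='/', giving [bob, brugesmu/].
Calling vault jot with p='/brugesmu/trabopla/cun', c='nije', giving created.
Using vault cull with p='/brugesmu/trabopla/cun': ok.
Using vault rehome with s='/bob', d='/brugesmu/trabopla/cun', yielding ok.
Calling vault jot with p='/brugesmu/trabopla/driz', c='vir', and see created.
I call mathcell plus with x='-21', giving -21.
I use vault readout with p='/bob', → ToolError: not found.
I invoke vault readout with p='/brugesmu/trabopla/driz', and observe vir.
I try mathcell reveal, and get -21.
Next I call mathcell minus with x='<last>': 0.
I use mathcell reveal, — result: 0.
Then mathcell seed with x='-16', and see -16.
I call vault listout with p='/brugesmu/trabopla', which returns [cun, driz].

Answer: [cun, driz]


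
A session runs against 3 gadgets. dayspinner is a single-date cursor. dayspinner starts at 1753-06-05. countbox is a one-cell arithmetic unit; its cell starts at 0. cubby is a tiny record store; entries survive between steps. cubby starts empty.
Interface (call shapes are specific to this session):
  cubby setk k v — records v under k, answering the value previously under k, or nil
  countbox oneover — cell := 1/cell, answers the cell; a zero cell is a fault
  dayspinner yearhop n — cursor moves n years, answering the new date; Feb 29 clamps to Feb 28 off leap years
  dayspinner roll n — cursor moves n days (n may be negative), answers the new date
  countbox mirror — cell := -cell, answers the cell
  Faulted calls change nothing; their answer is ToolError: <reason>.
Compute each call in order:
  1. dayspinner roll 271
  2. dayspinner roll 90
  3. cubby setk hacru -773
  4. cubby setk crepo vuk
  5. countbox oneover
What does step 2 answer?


Answer: 1754-06-01

Derivation:
! dayspinner roll(n: 271) == 1754-03-03
! dayspinner roll(n: 90) == 1754-06-01
! cubby setk(k: hacru, v: -773) == nil
! cubby setk(k: crepo, v: vuk) == nil
! countbox oneover() == ToolError: reciprocal of zero


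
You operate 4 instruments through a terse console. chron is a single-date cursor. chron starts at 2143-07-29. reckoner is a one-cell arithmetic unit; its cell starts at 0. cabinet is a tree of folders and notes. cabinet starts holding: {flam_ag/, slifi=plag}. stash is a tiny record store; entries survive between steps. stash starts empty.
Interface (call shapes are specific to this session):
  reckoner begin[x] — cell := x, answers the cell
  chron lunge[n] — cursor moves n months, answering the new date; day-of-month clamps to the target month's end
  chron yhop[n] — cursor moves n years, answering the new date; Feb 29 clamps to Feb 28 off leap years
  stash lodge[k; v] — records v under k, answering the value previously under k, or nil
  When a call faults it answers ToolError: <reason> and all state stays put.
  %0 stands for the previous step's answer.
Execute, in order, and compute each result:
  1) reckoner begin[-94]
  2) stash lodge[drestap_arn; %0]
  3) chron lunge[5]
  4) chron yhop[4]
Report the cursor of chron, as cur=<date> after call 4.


Answer: cur=2147-12-29

Derivation:
Now I run reckoner begin using x='-94', which returns -94.
I call stash lodge using k='drestap_arn', v='%0', and see nil.
Now I run chron lunge using n='5', which returns 2143-12-29.
Now I run chron yhop using n='4', which returns 2147-12-29.


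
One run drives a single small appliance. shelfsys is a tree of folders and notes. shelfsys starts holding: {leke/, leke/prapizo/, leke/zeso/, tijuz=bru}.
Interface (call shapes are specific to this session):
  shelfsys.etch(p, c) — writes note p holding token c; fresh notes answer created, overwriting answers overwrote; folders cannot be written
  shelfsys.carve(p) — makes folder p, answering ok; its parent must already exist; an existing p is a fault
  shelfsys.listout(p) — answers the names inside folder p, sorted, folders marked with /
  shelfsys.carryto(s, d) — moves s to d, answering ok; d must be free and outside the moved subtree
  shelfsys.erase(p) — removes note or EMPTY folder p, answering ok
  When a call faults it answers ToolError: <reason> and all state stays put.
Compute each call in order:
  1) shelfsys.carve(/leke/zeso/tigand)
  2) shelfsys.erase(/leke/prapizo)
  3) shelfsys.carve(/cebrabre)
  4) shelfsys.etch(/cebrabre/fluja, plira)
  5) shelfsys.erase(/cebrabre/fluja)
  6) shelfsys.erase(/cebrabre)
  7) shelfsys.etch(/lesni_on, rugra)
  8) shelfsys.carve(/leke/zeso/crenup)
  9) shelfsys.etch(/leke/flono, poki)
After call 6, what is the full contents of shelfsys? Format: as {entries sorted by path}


Step: carve[/leke/zeso/tigand]
Result: ok
Step: erase[/leke/prapizo]
Result: ok
Step: carve[/cebrabre]
Result: ok
Step: etch[/cebrabre/fluja; plira]
Result: created
Step: erase[/cebrabre/fluja]
Result: ok
Step: erase[/cebrabre]
Result: ok
Step: etch[/lesni_on; rugra]
Result: created
Step: carve[/leke/zeso/crenup]
Result: ok
Step: etch[/leke/flono; poki]
Result: created

Answer: {leke/, leke/zeso/, leke/zeso/tigand/, tijuz=bru}


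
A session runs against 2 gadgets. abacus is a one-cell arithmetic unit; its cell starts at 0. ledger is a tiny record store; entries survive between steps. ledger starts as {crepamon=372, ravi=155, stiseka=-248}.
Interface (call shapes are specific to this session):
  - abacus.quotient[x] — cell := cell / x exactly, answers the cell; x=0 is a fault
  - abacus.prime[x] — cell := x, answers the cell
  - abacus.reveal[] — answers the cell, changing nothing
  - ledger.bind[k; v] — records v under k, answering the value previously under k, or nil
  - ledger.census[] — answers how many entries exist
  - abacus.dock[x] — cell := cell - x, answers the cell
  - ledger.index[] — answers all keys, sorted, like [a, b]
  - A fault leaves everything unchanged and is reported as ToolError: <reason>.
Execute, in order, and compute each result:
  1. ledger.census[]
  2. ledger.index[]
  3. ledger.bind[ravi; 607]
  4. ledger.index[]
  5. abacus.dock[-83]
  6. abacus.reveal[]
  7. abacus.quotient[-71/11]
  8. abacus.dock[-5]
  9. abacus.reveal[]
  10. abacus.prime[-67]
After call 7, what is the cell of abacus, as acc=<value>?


>> ledger.census()
<< 3
>> ledger.index()
<< [crepamon, ravi, stiseka]
>> ledger.bind(k: ravi, v: 607)
<< 155
>> ledger.index()
<< [crepamon, ravi, stiseka]
>> abacus.dock(x: -83)
<< 83
>> abacus.reveal()
<< 83
>> abacus.quotient(x: -71/11)
<< -913/71
>> abacus.dock(x: -5)
<< -558/71
>> abacus.reveal()
<< -558/71
>> abacus.prime(x: -67)
<< -67

Answer: acc=-913/71


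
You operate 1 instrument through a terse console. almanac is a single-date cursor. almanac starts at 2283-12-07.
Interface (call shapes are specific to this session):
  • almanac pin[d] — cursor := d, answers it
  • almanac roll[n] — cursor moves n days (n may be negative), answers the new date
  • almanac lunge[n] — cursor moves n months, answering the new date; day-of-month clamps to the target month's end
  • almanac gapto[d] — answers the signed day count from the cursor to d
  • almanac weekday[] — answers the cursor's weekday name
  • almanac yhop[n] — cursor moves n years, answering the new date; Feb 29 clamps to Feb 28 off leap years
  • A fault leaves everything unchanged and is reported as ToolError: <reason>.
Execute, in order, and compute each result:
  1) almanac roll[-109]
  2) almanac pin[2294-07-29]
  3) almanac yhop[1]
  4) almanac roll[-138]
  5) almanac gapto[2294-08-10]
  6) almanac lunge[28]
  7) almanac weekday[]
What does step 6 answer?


% 1. almanac roll(n→-109) => 2283-08-20
% 2. almanac pin(d→2294-07-29) => 2294-07-29
% 3. almanac yhop(n→1) => 2295-07-29
% 4. almanac roll(n→-138) => 2295-03-13
% 5. almanac gapto(d→2294-08-10) => -215
% 6. almanac lunge(n→28) => 2297-07-13
% 7. almanac weekday() => Tuesday

Answer: 2297-07-13


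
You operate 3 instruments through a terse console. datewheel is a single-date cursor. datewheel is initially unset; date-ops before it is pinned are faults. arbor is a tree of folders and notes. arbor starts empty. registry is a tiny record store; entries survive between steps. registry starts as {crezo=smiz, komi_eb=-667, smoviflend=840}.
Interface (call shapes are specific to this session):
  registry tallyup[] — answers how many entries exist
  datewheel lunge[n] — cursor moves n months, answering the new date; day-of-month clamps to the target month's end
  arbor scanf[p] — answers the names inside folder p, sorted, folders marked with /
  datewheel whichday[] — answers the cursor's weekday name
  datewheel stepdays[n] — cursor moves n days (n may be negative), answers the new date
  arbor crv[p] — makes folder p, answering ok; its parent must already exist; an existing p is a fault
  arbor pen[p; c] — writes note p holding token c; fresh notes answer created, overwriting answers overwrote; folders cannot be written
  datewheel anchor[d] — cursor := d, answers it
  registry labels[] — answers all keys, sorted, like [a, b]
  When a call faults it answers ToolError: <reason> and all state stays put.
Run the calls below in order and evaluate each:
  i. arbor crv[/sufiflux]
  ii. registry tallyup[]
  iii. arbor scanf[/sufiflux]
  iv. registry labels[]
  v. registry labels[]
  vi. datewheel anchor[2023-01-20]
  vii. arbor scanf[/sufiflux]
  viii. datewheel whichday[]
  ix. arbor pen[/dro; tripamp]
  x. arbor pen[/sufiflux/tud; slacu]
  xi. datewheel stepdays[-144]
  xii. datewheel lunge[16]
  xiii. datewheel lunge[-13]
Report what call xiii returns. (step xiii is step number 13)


Answer: 2022-11-29

Derivation:
$ arbor crv p='/sufiflux'
  ok
$ registry tallyup
  3
$ arbor scanf p='/sufiflux'
  []
$ registry labels
  [crezo, komi_eb, smoviflend]
$ registry labels
  [crezo, komi_eb, smoviflend]
$ datewheel anchor d='2023-01-20'
  2023-01-20
$ arbor scanf p='/sufiflux'
  []
$ datewheel whichday
  Friday
$ arbor pen p='/dro' c='tripamp'
  created
$ arbor pen p='/sufiflux/tud' c='slacu'
  created
$ datewheel stepdays n='-144'
  2022-08-29
$ datewheel lunge n='16'
  2023-12-29
$ datewheel lunge n='-13'
  2022-11-29


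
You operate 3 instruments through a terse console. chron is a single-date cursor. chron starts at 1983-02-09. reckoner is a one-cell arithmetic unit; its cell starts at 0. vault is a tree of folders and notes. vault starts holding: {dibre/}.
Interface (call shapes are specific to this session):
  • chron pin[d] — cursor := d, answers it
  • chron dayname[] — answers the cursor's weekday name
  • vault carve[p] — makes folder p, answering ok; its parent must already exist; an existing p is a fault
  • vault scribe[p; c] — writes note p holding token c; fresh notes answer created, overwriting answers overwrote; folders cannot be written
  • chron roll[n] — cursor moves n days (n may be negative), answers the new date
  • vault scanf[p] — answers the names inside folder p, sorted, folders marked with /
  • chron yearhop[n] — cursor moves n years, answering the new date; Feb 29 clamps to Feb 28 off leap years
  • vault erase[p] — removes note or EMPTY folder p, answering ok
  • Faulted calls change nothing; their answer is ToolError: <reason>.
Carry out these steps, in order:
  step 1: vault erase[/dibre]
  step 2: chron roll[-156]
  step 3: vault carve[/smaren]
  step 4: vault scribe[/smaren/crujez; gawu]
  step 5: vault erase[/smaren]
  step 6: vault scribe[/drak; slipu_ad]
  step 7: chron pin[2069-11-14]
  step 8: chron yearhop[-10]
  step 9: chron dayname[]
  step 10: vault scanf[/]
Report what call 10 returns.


Answer: [drak, smaren/]

Derivation:
[in] vault erase p='/dibre'
  ok
[in] chron roll n='-156'
  1982-09-06
[in] vault carve p='/smaren'
  ok
[in] vault scribe p='/smaren/crujez' c='gawu'
  created
[in] vault erase p='/smaren'
  ToolError: not empty
[in] vault scribe p='/drak' c='slipu_ad'
  created
[in] chron pin d='2069-11-14'
  2069-11-14
[in] chron yearhop n='-10'
  2059-11-14
[in] chron dayname
  Friday
[in] vault scanf p='/'
  [drak, smaren/]


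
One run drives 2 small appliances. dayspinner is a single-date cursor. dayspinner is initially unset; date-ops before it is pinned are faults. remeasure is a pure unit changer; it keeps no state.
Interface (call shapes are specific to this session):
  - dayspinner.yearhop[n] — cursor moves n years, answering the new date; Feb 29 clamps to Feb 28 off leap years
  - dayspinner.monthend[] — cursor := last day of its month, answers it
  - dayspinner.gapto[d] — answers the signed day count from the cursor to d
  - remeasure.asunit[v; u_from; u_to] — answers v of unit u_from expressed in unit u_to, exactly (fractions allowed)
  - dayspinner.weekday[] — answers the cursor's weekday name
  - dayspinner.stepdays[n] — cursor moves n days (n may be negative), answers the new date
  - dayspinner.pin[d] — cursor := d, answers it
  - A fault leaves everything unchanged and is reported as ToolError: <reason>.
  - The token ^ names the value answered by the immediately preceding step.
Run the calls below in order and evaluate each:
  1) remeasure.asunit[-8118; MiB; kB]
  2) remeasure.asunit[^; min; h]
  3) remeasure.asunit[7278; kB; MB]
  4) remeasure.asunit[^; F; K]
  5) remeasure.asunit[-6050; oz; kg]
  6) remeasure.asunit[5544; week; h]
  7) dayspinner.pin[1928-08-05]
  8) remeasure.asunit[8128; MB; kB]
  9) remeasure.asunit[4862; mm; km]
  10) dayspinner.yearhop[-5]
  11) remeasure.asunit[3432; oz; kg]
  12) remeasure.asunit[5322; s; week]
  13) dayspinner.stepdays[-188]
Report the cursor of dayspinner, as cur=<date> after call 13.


Act: remeasure.asunit[v='-8118'; u_from='MiB'; u_to='kB']
Obs: -1064042496/125
Act: remeasure.asunit[v='^'; u_from='min'; u_to='h']
Obs: -88670208/625
Act: remeasure.asunit[v='7278'; u_from='kB'; u_to='MB']
Obs: 3639/500
Act: remeasure.asunit[v='^'; u_from='F'; u_to='K']
Obs: 116737/450
Act: remeasure.asunit[v='-6050'; u_from='oz'; u_to='kg']
Obs: -5488467677/32000000
Act: remeasure.asunit[v='5544'; u_from='week'; u_to='h']
Obs: 931392
Act: dayspinner.pin[d='1928-08-05']
Obs: 1928-08-05
Act: remeasure.asunit[v='8128'; u_from='MB'; u_to='kB']
Obs: 8128000
Act: remeasure.asunit[v='4862'; u_from='mm'; u_to='km']
Obs: 2431/500000
Act: dayspinner.yearhop[n='-5']
Obs: 1923-08-05
Act: remeasure.asunit[v='3432'; u_from='oz'; u_to='kg']
Obs: 19459112673/200000000
Act: remeasure.asunit[v='5322'; u_from='s'; u_to='week']
Obs: 887/100800
Act: dayspinner.stepdays[n='-188']
Obs: 1923-01-29

Answer: cur=1923-01-29


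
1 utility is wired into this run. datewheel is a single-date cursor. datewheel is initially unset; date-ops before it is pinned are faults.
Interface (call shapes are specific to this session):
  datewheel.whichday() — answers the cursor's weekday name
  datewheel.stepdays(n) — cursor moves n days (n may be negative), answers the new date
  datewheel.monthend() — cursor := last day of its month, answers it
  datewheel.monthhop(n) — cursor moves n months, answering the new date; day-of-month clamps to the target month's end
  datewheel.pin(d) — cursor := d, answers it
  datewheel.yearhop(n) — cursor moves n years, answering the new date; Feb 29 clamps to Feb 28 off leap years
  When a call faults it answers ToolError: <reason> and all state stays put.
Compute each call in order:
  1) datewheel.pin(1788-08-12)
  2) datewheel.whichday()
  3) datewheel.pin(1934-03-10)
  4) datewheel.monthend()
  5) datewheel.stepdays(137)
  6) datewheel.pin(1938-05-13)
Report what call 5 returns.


Act: datewheel.pin[1788-08-12]
Obs: 1788-08-12
Act: datewheel.whichday[]
Obs: Tuesday
Act: datewheel.pin[1934-03-10]
Obs: 1934-03-10
Act: datewheel.monthend[]
Obs: 1934-03-31
Act: datewheel.stepdays[137]
Obs: 1934-08-15
Act: datewheel.pin[1938-05-13]
Obs: 1938-05-13

Answer: 1934-08-15


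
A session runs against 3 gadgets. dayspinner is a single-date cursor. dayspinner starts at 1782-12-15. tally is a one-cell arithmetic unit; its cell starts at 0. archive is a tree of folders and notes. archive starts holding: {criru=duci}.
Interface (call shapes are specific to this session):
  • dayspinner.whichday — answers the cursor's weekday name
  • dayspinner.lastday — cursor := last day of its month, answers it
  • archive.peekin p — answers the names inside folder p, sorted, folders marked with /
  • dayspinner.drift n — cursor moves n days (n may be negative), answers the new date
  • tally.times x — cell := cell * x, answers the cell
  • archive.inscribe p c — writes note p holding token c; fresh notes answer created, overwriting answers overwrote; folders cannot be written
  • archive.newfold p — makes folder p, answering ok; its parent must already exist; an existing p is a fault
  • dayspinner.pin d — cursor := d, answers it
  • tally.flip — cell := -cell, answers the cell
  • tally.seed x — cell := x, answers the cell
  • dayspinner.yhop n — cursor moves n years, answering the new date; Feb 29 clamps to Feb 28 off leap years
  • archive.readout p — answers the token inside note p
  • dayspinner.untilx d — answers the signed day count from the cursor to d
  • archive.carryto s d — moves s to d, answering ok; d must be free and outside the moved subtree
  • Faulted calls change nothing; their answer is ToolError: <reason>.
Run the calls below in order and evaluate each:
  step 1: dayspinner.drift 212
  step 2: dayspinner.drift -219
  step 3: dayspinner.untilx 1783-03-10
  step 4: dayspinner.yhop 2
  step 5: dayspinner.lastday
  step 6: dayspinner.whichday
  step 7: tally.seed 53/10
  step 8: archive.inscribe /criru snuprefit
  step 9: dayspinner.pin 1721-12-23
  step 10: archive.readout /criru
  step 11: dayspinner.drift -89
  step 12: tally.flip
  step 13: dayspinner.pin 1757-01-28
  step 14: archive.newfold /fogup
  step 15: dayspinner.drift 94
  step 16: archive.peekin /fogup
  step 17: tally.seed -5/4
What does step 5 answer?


-- 1. dayspinner.drift(212) => 1783-07-15
-- 2. dayspinner.drift(-219) => 1782-12-08
-- 3. dayspinner.untilx(1783-03-10) => 92
-- 4. dayspinner.yhop(2) => 1784-12-08
-- 5. dayspinner.lastday() => 1784-12-31
-- 6. dayspinner.whichday() => Friday
-- 7. tally.seed(53/10) => 53/10
-- 8. archive.inscribe(/criru, snuprefit) => overwrote
-- 9. dayspinner.pin(1721-12-23) => 1721-12-23
-- 10. archive.readout(/criru) => snuprefit
-- 11. dayspinner.drift(-89) => 1721-09-25
-- 12. tally.flip() => -53/10
-- 13. dayspinner.pin(1757-01-28) => 1757-01-28
-- 14. archive.newfold(/fogup) => ok
-- 15. dayspinner.drift(94) => 1757-05-02
-- 16. archive.peekin(/fogup) => []
-- 17. tally.seed(-5/4) => -5/4

Answer: 1784-12-31


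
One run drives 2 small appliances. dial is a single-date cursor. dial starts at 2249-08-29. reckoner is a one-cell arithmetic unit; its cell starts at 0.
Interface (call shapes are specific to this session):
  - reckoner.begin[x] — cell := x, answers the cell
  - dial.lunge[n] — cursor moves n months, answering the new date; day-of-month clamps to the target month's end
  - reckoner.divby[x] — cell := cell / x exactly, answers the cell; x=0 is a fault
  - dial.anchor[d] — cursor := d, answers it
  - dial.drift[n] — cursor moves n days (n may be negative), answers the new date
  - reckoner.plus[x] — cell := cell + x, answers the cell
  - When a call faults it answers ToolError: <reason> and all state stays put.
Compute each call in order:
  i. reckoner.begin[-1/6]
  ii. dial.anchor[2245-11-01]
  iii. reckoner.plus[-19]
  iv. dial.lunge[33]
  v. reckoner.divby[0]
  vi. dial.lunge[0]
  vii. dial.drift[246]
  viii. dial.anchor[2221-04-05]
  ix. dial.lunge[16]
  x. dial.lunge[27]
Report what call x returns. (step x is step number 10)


→ reckoner.begin(x→-1/6)
← -1/6
→ dial.anchor(d→2245-11-01)
← 2245-11-01
→ reckoner.plus(x→-19)
← -115/6
→ dial.lunge(n→33)
← 2248-08-01
→ reckoner.divby(x→0)
← ToolError: division by zero
→ dial.lunge(n→0)
← 2248-08-01
→ dial.drift(n→246)
← 2249-04-04
→ dial.anchor(d→2221-04-05)
← 2221-04-05
→ dial.lunge(n→16)
← 2222-08-05
→ dial.lunge(n→27)
← 2224-11-05

Answer: 2224-11-05


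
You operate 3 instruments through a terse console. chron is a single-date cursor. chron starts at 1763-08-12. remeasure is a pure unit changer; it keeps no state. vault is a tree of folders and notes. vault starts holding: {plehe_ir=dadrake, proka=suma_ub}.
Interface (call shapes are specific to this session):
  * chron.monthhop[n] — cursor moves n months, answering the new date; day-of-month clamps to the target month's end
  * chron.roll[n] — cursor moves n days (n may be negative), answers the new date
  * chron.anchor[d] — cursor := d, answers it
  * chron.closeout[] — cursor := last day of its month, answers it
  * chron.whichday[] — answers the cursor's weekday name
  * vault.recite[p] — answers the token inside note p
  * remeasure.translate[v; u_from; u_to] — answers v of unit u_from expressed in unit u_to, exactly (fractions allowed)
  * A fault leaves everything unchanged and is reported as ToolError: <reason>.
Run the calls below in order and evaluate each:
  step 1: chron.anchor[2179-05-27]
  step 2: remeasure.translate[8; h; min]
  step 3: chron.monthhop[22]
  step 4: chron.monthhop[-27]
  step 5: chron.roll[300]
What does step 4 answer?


Step: chron.anchor[d=2179-05-27]
Result: 2179-05-27
Step: remeasure.translate[v=8; u_from=h; u_to=min]
Result: 480
Step: chron.monthhop[n=22]
Result: 2181-03-27
Step: chron.monthhop[n=-27]
Result: 2178-12-27
Step: chron.roll[n=300]
Result: 2179-10-23

Answer: 2178-12-27


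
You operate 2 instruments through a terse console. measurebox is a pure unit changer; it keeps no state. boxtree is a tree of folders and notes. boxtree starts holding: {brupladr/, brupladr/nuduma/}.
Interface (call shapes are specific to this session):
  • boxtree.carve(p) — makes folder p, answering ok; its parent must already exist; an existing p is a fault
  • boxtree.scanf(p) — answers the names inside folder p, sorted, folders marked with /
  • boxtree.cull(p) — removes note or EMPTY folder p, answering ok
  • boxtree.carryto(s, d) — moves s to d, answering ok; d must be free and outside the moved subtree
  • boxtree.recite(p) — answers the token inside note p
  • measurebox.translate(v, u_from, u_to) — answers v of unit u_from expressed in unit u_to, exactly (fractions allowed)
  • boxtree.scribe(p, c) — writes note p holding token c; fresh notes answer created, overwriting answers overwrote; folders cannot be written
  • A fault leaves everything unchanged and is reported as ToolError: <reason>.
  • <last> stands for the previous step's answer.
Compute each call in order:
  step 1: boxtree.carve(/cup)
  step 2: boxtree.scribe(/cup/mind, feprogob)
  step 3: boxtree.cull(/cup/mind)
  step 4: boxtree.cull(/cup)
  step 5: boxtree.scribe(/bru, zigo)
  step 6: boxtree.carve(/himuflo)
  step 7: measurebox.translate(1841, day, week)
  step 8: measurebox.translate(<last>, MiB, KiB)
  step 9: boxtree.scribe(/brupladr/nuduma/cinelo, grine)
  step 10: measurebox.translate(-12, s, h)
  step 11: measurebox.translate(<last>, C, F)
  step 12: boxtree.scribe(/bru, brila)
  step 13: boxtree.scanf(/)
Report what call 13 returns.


Answer: [bru, brupladr/, himuflo/]

Derivation:
>> boxtree.carve(/cup)
<< ok
>> boxtree.scribe(/cup/mind, feprogob)
<< created
>> boxtree.cull(/cup/mind)
<< ok
>> boxtree.cull(/cup)
<< ok
>> boxtree.scribe(/bru, zigo)
<< created
>> boxtree.carve(/himuflo)
<< ok
>> measurebox.translate(1841, day, week)
<< 263
>> measurebox.translate(<last>, MiB, KiB)
<< 269312
>> boxtree.scribe(/brupladr/nuduma/cinelo, grine)
<< created
>> measurebox.translate(-12, s, h)
<< -1/300
>> measurebox.translate(<last>, C, F)
<< 15997/500
>> boxtree.scribe(/bru, brila)
<< overwrote
>> boxtree.scanf(/)
<< [bru, brupladr/, himuflo/]


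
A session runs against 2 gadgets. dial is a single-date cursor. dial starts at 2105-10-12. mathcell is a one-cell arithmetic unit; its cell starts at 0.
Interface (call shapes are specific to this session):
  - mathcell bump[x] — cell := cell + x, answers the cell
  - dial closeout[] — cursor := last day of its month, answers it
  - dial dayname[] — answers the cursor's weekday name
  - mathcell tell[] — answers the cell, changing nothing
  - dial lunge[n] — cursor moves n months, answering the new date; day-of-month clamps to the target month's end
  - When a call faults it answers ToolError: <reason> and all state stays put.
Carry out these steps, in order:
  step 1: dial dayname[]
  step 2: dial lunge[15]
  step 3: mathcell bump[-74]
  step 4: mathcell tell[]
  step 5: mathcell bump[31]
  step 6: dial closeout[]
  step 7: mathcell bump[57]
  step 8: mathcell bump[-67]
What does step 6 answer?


Answer: 2107-01-31

Derivation:
Step: dial dayname[]
Result: Monday
Step: dial lunge[15]
Result: 2107-01-12
Step: mathcell bump[-74]
Result: -74
Step: mathcell tell[]
Result: -74
Step: mathcell bump[31]
Result: -43
Step: dial closeout[]
Result: 2107-01-31
Step: mathcell bump[57]
Result: 14
Step: mathcell bump[-67]
Result: -53


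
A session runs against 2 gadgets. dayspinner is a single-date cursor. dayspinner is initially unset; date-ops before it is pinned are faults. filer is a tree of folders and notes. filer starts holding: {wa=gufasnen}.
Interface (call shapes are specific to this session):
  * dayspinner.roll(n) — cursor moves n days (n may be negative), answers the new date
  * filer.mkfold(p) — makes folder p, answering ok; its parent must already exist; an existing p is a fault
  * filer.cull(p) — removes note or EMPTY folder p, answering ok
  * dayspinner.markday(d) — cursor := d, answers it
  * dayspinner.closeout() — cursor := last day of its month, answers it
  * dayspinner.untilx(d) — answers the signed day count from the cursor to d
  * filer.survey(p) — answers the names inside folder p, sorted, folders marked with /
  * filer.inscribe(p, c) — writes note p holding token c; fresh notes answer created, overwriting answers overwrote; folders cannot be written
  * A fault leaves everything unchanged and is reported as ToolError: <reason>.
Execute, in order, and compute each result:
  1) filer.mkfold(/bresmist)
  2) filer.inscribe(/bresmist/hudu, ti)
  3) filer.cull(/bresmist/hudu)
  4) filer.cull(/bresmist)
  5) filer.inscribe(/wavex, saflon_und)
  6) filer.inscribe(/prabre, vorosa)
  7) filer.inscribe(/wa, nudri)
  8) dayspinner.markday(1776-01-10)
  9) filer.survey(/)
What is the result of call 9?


Answer: [prabre, wa, wavex]

Derivation:
==> filer.mkfold(p→/bresmist)
<== ok
==> filer.inscribe(p→/bresmist/hudu, c→ti)
<== created
==> filer.cull(p→/bresmist/hudu)
<== ok
==> filer.cull(p→/bresmist)
<== ok
==> filer.inscribe(p→/wavex, c→saflon_und)
<== created
==> filer.inscribe(p→/prabre, c→vorosa)
<== created
==> filer.inscribe(p→/wa, c→nudri)
<== overwrote
==> dayspinner.markday(d→1776-01-10)
<== 1776-01-10
==> filer.survey(p→/)
<== [prabre, wa, wavex]
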